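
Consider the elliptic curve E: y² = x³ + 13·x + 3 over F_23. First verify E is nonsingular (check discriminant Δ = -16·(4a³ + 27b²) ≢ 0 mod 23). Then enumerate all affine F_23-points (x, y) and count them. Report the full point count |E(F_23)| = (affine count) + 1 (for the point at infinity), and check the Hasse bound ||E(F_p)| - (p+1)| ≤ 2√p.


Affine points = {(0, 7), (0, 16), (3, 0), (4, 2), (4, 21), (5, 3), (5, 20), (7, 0), (10, 11), (10, 12), (12, 1), (12, 22), (13, 0), (14, 10), (14, 13), (15, 10), (15, 13), (16, 11), (16, 12), (17, 10), (17, 13), (19, 5), (19, 18), (20, 11), (20, 12), (22, 9), (22, 14)}; affine count = 27; |E(F_23)| = 28.

Discriminant check: Δ ∝ 4a³ + 27b² = 4·13³ + 27·3² = 4·2197 + 27·9 ≡ 15 (mod 23). Nonzero ⇒ E is nonsingular.
For each x ∈ F_23, compute rhs = x³ + 13·x + 3 mod 23, then count y ∈ F_23 with y² ≡ rhs.
  x = 0: rhs = 3, matching y values: 7, 16 (2 points).
  x = 1: rhs = 17, matching y values: none (0 points).
  x = 2: rhs = 14, matching y values: none (0 points).
  x = 3: rhs = 0, matching y values: 0 (1 points).
  x = 4: rhs = 4, matching y values: 2, 21 (2 points).
  x = 5: rhs = 9, matching y values: 3, 20 (2 points).
  x = 6: rhs = 21, matching y values: none (0 points).
  x = 7: rhs = 0, matching y values: 0 (1 points).
  x = 8: rhs = 21, matching y values: none (0 points).
  x = 9: rhs = 21, matching y values: none (0 points).
  x = 10: rhs = 6, matching y values: 11, 12 (2 points).
  x = 11: rhs = 5, matching y values: none (0 points).
  x = 12: rhs = 1, matching y values: 1, 22 (2 points).
  x = 13: rhs = 0, matching y values: 0 (1 points).
  x = 14: rhs = 8, matching y values: 10, 13 (2 points).
  x = 15: rhs = 8, matching y values: 10, 13 (2 points).
  x = 16: rhs = 6, matching y values: 11, 12 (2 points).
  x = 17: rhs = 8, matching y values: 10, 13 (2 points).
  x = 18: rhs = 20, matching y values: none (0 points).
  x = 19: rhs = 2, matching y values: 5, 18 (2 points).
  x = 20: rhs = 6, matching y values: 11, 12 (2 points).
  x = 21: rhs = 15, matching y values: none (0 points).
  x = 22: rhs = 12, matching y values: 9, 14 (2 points).
Total affine count: 27.
Full point count |E(F_23)| = 27 + 1 = 28.
Hasse bound: |28 − (23+1)| = |4| = 4 ≤ 2√23 ≈ 9.5917 ✓.


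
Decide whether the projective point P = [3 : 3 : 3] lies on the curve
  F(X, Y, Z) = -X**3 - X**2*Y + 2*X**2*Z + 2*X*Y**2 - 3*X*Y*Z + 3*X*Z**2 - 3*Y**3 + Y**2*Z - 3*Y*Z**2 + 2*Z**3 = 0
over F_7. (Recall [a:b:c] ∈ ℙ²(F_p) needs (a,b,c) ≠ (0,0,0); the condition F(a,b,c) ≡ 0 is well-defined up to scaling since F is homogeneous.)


F(3,3,3) ≡ 1 (mod 7); P is NOT on the curve.

Evaluate F(3, 3, 3) term-by-term (mod 7).
  -X**3 ↦ -1·27·1·1 = -27
  -X**2*Y ↦ -1·9·3·1 = -27
  2*X**2*Z ↦ 2·9·1·3 = 54
  2*X*Y**2 ↦ 2·3·9·1 = 54
  -3*X*Y*Z ↦ -3·3·3·3 = -81
  3*X*Z**2 ↦ 3·3·1·9 = 81
  -3*Y**3 ↦ -3·1·27·1 = -81
  Y**2*Z ↦ 1·1·9·3 = 27
  -3*Y*Z**2 ↦ -3·1·3·9 = -81
  2*Z**3 ↦ 2·1·1·27 = 54
Sum: F(3, 3, 3) = (-27) + (-27) + (54) + (54) + (-81) + (81) + (-81) + (27) + (-81) + (54) = -27.
Reducing mod 7: -27 ≡ 1 (mod 7).
Since F(a, b, c) ≡ 1 ≠ 0 (mod 7), P does NOT lie on the curve.


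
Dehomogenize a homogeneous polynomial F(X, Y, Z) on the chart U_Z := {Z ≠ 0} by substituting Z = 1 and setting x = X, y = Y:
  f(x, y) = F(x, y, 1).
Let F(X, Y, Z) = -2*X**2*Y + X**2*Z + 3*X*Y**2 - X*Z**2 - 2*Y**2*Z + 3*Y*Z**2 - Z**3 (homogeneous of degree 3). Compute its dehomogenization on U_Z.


f(x, y) = -2*x**2*y + x**2 + 3*x*y**2 - x - 2*y**2 + 3*y - 1

On U_Z we set Z = 1. Each monomial c·X^i·Y^j·Z^k in F becomes c·x^i·y^j·1^k = c·x^i·y^j.
Substituting Z = 1: F(X, Y, 1) = -2*x**2*y + x**2 + 3*x*y**2 - x - 2*y**2 + 3*y - 1.
Note: deg(f) ≤ deg(F) = 3; strict inequality happens when F is divisible by Z (lost terms).


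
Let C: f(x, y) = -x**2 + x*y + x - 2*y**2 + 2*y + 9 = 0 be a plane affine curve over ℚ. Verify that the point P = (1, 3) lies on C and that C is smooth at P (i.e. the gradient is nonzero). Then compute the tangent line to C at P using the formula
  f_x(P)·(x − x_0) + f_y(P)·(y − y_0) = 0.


Tangent line at P: 2*x - 9*y + 25 = 0.

Step 1: f(1, 3) = 0, so P lies on C.
Step 2: partial derivatives
  f_x(x, y) = -2*x + y + 1, f_y(x, y) = x - 4*y + 2.
  f_x(P) = 2, f_y(P) = -9 (gradient nonzero, so P is smooth).
Step 3: tangent line at P: 2·(x − 1) + -9·(y − 3) = 0.
Expanding: 2*x - 9*y + 25 = 0.


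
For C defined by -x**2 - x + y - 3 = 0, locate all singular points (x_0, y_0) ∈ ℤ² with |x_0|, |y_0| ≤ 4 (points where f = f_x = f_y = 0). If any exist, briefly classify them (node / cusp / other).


No singular points in the scanned grid; C is smooth there.

Compute partial derivatives:
  f_x = -2*x - 1.
  f_y = 1.
f_y = 1 is a nonzero constant, so f_y never vanishes: no point (x, y) can satisfy f = f_x = f_y = 0. In particular no (x, y) ∈ {−4, ..., 4}² is singular; the curve is smooth.


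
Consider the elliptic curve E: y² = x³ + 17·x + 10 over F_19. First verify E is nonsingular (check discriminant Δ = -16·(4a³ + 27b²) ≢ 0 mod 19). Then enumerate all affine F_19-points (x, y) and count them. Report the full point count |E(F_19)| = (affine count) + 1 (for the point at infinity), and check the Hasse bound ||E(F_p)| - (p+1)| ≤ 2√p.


Affine points = {(1, 3), (1, 16), (4, 3), (4, 16), (5, 7), (5, 12), (6, 9), (6, 10), (7, 4), (7, 15), (12, 2), (12, 17), (14, 3), (14, 16), (15, 7), (15, 12), (17, 5), (17, 14), (18, 7), (18, 12)}; affine count = 20; |E(F_19)| = 21.

Discriminant check: Δ ∝ 4a³ + 27b² = 4·17³ + 27·10² = 4·4913 + 27·100 ≡ 8 (mod 19). Nonzero ⇒ E is nonsingular.
For each x ∈ F_19, compute rhs = x³ + 17·x + 10 mod 19, then count y ∈ F_19 with y² ≡ rhs.
  x = 0: rhs = 10, matching y values: none (0 points).
  x = 1: rhs = 9, matching y values: 3, 16 (2 points).
  x = 2: rhs = 14, matching y values: none (0 points).
  x = 3: rhs = 12, matching y values: none (0 points).
  x = 4: rhs = 9, matching y values: 3, 16 (2 points).
  x = 5: rhs = 11, matching y values: 7, 12 (2 points).
  x = 6: rhs = 5, matching y values: 9, 10 (2 points).
  x = 7: rhs = 16, matching y values: 4, 15 (2 points).
  x = 8: rhs = 12, matching y values: none (0 points).
  x = 9: rhs = 18, matching y values: none (0 points).
  x = 10: rhs = 2, matching y values: none (0 points).
  x = 11: rhs = 8, matching y values: none (0 points).
  x = 12: rhs = 4, matching y values: 2, 17 (2 points).
  x = 13: rhs = 15, matching y values: none (0 points).
  x = 14: rhs = 9, matching y values: 3, 16 (2 points).
  x = 15: rhs = 11, matching y values: 7, 12 (2 points).
  x = 16: rhs = 8, matching y values: none (0 points).
  x = 17: rhs = 6, matching y values: 5, 14 (2 points).
  x = 18: rhs = 11, matching y values: 7, 12 (2 points).
Total affine count: 20.
Full point count |E(F_19)| = 20 + 1 = 21.
Hasse bound: |21 − (19+1)| = |1| = 1 ≤ 2√19 ≈ 8.7178 ✓.


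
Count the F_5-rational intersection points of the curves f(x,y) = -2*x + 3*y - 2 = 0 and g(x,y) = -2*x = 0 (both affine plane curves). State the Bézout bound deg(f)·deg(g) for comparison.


Common zeros: {(0, 4)}; count = 1; Bézout bound = 1.

deg(f) = 1, deg(g) = 1, so Bézout bound = 1.
Scan x ∈ F_5. For each x, list the y ∈ F_5 with f(x, y) ≡ 0 and those with g(x, y) ≡ 0 (mod 5); the common zeros in that column are the intersection.
  x = 0: f ≡ 0 at y ∈ {4}; g ≡ 0 at y ∈ {0, 1, 2, 3, 4}; common: {4}.
  x = 1: f ≡ 0 at y ∈ {3}; g ≡ 0 at y ∈ ∅; common: ∅.
  x = 2: f ≡ 0 at y ∈ {2}; g ≡ 0 at y ∈ ∅; common: ∅.
  x = 3: f ≡ 0 at y ∈ {1}; g ≡ 0 at y ∈ ∅; common: ∅.
  x = 4: f ≡ 0 at y ∈ {0}; g ≡ 0 at y ∈ ∅; common: ∅.
Collecting: common zeros = {(0, 4)}, so the count is 1.
Comparison with the Bézout bound: 1 ≤ 1 = deg(f)·deg(g), as expected for curves with no common component (the bound is attained).


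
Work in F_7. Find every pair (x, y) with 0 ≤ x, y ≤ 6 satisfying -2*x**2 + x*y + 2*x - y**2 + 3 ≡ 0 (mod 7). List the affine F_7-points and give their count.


Affine F_7-points: {(2, 1), (3, 1), (3, 2), (4, 0), (4, 4), (6, 2), (6, 4)}; count = 7.

For each of the 49 pairs (x, y) ∈ F_7², evaluate f(x, y) mod 7. Record the zeros.
  x = 0: [0↦3, 1↦2, 2↦6, 3↦1, 4↦1, 5↦6, 6↦2]  zeros at y ∈ ∅
  x = 1: [0↦3, 1↦3, 2↦1, 3↦4, 4↦5, 5↦4, 6↦1]  zeros at y ∈ ∅
  x = 2: [0↦6, 1↦0, 2↦6, 3↦3, 4↦5, 5↦5, 6↦3]  zeros at y ∈ {1}
  x = 3: [0↦5, 1↦0, 2↦0, 3↦5, 4↦1, 5↦2, 6↦1]  zeros at y ∈ {1, 2}
  x = 4: [0↦0, 1↦3, 2↦4, 3↦3, 4↦0, 5↦2, 6↦2]  zeros at y ∈ {0, 4}
  x = 5: [0↦5, 1↦2, 2↦4, 3↦4, 4↦2, 5↦5, 6↦6]  zeros at y ∈ ∅
  x = 6: [0↦6, 1↦4, 2↦0, 3↦1, 4↦0, 5↦4, 6↦6]  zeros at y ∈ {2, 4}
Collecting zeros: affine points = {(2, 1), (3, 1), (3, 2), (4, 0), (4, 4), (6, 2), (6, 4)}.
Total count |C(F_7)_aff| = 7.


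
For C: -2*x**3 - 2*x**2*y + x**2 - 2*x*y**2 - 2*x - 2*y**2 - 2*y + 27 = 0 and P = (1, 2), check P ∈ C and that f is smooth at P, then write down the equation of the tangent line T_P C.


Tangent line at P: -22*x - 20*y + 62 = 0.

Step 1: f(1, 2) = 0, so P lies on C.
Step 2: partial derivatives
  f_x(x, y) = -6*x**2 - 4*x*y + 2*x - 2*y**2 - 2, f_y(x, y) = -2*x**2 - 4*x*y - 4*y - 2.
  f_x(P) = -22, f_y(P) = -20 (gradient nonzero, so P is smooth).
Step 3: tangent line at P: -22·(x − 1) + -20·(y − 2) = 0.
Expanding: -22*x - 20*y + 62 = 0.


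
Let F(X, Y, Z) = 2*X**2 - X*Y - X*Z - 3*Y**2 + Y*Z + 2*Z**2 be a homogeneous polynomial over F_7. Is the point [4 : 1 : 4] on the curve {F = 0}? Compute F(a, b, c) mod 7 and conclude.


F(4,1,4) ≡ 3 (mod 7); P is NOT on the curve.

Evaluate F(4, 1, 4) term-by-term (mod 7).
  2*X**2 ↦ 2·16·1·1 = 32
  -X*Y ↦ -1·4·1·1 = -4
  -X*Z ↦ -1·4·1·4 = -16
  -3*Y**2 ↦ -3·1·1·1 = -3
  Y*Z ↦ 1·1·1·4 = 4
  2*Z**2 ↦ 2·1·1·16 = 32
Sum: F(4, 1, 4) = (32) + (-4) + (-16) + (-3) + (4) + (32) = 45.
Reducing mod 7: 45 ≡ 3 (mod 7).
Since F(a, b, c) ≡ 3 ≠ 0 (mod 7), P does NOT lie on the curve.


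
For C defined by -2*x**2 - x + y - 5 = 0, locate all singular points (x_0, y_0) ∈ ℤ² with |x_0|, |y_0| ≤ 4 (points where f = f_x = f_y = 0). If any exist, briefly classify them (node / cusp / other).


No singular points in the scanned grid; C is smooth there.

Compute partial derivatives:
  f_x = -4*x - 1.
  f_y = 1.
f_y = 1 is a nonzero constant, so f_y never vanishes: no point (x, y) can satisfy f = f_x = f_y = 0. In particular no (x, y) ∈ {−4, ..., 4}² is singular; the curve is smooth.


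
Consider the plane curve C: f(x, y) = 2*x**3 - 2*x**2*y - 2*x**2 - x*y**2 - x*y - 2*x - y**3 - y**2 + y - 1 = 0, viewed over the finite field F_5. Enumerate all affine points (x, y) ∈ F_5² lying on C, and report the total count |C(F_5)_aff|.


Affine F_5-points: {(2, 1), (2, 2), (2, 4), (3, 2), (4, 3)}; count = 5.

For each of the 25 pairs (x, y) ∈ F_5², evaluate f(x, y) mod 5. Record the zeros.
  x = 0: [0↦4, 1↦3, 2↦4, 3↦1, 4↦3]  zeros at y ∈ ∅
  x = 1: [0↦2, 1↦2, 2↦2, 3↦1, 4↦3]  zeros at y ∈ ∅
  x = 2: [0↦3, 1↦0, 2↦0, 3↦2, 4↦0]  zeros at y ∈ {1, 2, 4}
  x = 3: [0↦4, 1↦4, 2↦0, 3↦1, 4↦1]  zeros at y ∈ {2}
  x = 4: [0↦2, 1↦1, 2↦4, 3↦0, 4↦3]  zeros at y ∈ {3}
Collecting zeros: affine points = {(2, 1), (2, 2), (2, 4), (3, 2), (4, 3)}.
Total count |C(F_5)_aff| = 5.


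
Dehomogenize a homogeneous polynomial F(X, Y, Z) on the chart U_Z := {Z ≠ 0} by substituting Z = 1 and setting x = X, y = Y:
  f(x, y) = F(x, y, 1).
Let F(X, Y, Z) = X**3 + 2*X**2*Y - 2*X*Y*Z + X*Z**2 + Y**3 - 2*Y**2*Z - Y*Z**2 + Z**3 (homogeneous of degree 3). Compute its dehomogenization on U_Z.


f(x, y) = x**3 + 2*x**2*y - 2*x*y + x + y**3 - 2*y**2 - y + 1

On U_Z we set Z = 1. Each monomial c·X^i·Y^j·Z^k in F becomes c·x^i·y^j·1^k = c·x^i·y^j.
Substituting Z = 1: F(X, Y, 1) = x**3 + 2*x**2*y - 2*x*y + x + y**3 - 2*y**2 - y + 1.
Note: deg(f) ≤ deg(F) = 3; strict inequality happens when F is divisible by Z (lost terms).


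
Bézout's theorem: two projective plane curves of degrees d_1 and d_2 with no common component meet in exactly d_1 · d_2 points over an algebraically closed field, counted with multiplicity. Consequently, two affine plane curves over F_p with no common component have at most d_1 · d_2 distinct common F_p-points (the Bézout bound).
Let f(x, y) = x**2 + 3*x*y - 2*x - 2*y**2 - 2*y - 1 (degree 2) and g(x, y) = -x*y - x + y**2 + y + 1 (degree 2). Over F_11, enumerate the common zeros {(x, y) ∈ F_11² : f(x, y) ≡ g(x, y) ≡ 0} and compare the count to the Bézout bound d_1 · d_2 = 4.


Common zeros: ∅; count = 0; Bézout bound = 4.

deg(f) = 2, deg(g) = 2, so Bézout bound = 4.
Scan x ∈ F_11. For each x, list the y ∈ F_11 with f(x, y) ≡ 0 and those with g(x, y) ≡ 0 (mod 11); the common zeros in that column are the intersection.
  x = 0: f ≡ 0 at y ∈ ∅; g ≡ 0 at y ∈ ∅; common: ∅.
  x = 1: f ≡ 0 at y ∈ ∅; g ≡ 0 at y ∈ {0}; common: ∅.
  x = 2: f ≡ 0 at y ∈ ∅; g ≡ 0 at y ∈ {4, 8}; common: ∅.
  x = 3: f ≡ 0 at y ∈ ∅; g ≡ 0 at y ∈ {6, 7}; common: ∅.
  x = 4: f ≡ 0 at y ∈ ∅; g ≡ 0 at y ∈ ∅; common: ∅.
  x = 5: f ≡ 0 at y ∈ ∅; g ≡ 0 at y ∈ ∅; common: ∅.
  x = 6: f ≡ 0 at y ∈ {4}; g ≡ 0 at y ∈ {2, 3}; common: ∅.
  x = 7: f ≡ 0 at y ∈ ∅; g ≡ 0 at y ∈ {1, 5}; common: ∅.
  x = 8: f ≡ 0 at y ∈ ∅; g ≡ 0 at y ∈ {9}; common: ∅.
  x = 9: f ≡ 0 at y ∈ ∅; g ≡ 0 at y ∈ ∅; common: ∅.
  x = 10: f ≡ 0 at y ∈ ∅; g ≡ 0 at y ∈ ∅; common: ∅.
Collecting: common zeros = ∅, so the count is 0.
Comparison with the Bézout bound: 0 ≤ 4 = deg(f)·deg(g), as expected for curves with no common component (the affine F_11-count falls short of the bound because intersections may lie at infinity, over extension fields, or carry multiplicity).


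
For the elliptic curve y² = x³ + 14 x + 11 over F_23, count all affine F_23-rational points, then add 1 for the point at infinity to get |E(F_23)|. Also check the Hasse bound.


Affine points = {(1, 7), (1, 16), (2, 1), (2, 22), (4, 4), (4, 19), (6, 9), (6, 14), (10, 1), (10, 22), (11, 1), (11, 22), (15, 10), (15, 13), (18, 0), (19, 11), (19, 12)}; affine count = 17; |E(F_23)| = 18.

Discriminant check: Δ ∝ 4a³ + 27b² = 4·14³ + 27·11² = 4·2744 + 27·121 ≡ 6 (mod 23). Nonzero ⇒ E is nonsingular.
For each x ∈ F_23, compute rhs = x³ + 14·x + 11 mod 23, then count y ∈ F_23 with y² ≡ rhs.
  x = 0: rhs = 11, matching y values: none (0 points).
  x = 1: rhs = 3, matching y values: 7, 16 (2 points).
  x = 2: rhs = 1, matching y values: 1, 22 (2 points).
  x = 3: rhs = 11, matching y values: none (0 points).
  x = 4: rhs = 16, matching y values: 4, 19 (2 points).
  x = 5: rhs = 22, matching y values: none (0 points).
  x = 6: rhs = 12, matching y values: 9, 14 (2 points).
  x = 7: rhs = 15, matching y values: none (0 points).
  x = 8: rhs = 14, matching y values: none (0 points).
  x = 9: rhs = 15, matching y values: none (0 points).
  x = 10: rhs = 1, matching y values: 1, 22 (2 points).
  x = 11: rhs = 1, matching y values: 1, 22 (2 points).
  x = 12: rhs = 21, matching y values: none (0 points).
  x = 13: rhs = 21, matching y values: none (0 points).
  x = 14: rhs = 7, matching y values: none (0 points).
  x = 15: rhs = 8, matching y values: 10, 13 (2 points).
  x = 16: rhs = 7, matching y values: none (0 points).
  x = 17: rhs = 10, matching y values: none (0 points).
  x = 18: rhs = 0, matching y values: 0 (1 points).
  x = 19: rhs = 6, matching y values: 11, 12 (2 points).
  x = 20: rhs = 11, matching y values: none (0 points).
  x = 21: rhs = 21, matching y values: none (0 points).
  x = 22: rhs = 19, matching y values: none (0 points).
Total affine count: 17.
Full point count |E(F_23)| = 17 + 1 = 18.
Hasse bound: |18 − (23+1)| = |-6| = 6 ≤ 2√23 ≈ 9.5917 ✓.


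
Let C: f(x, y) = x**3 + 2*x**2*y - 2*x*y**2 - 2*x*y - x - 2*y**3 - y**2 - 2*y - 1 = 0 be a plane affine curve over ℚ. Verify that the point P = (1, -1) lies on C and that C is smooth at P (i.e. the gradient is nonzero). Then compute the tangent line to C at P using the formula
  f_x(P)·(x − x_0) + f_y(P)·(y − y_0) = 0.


Tangent line at P: -2*x - 2*y = 0.

Step 1: f(1, -1) = 0, so P lies on C.
Step 2: partial derivatives
  f_x(x, y) = 3*x**2 + 4*x*y - 2*y**2 - 2*y - 1, f_y(x, y) = 2*x**2 - 4*x*y - 2*x - 6*y**2 - 2*y - 2.
  f_x(P) = -2, f_y(P) = -2 (gradient nonzero, so P is smooth).
Step 3: tangent line at P: -2·(x − 1) + -2·(y − -1) = 0.
Expanding: -2*x - 2*y = 0.


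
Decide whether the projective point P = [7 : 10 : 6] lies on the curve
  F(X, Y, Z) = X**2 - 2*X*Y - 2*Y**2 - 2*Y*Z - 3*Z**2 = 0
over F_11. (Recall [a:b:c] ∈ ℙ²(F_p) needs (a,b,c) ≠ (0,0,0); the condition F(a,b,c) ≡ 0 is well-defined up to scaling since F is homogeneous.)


F(7,10,6) ≡ 9 (mod 11); P is NOT on the curve.

Evaluate F(7, 10, 6) term-by-term (mod 11).
  X**2 ↦ 1·49·1·1 = 49
  -2*X*Y ↦ -2·7·10·1 = -140
  -2*Y**2 ↦ -2·1·100·1 = -200
  -2*Y*Z ↦ -2·1·10·6 = -120
  -3*Z**2 ↦ -3·1·1·36 = -108
Sum: F(7, 10, 6) = (49) + (-140) + (-200) + (-120) + (-108) = -519.
Reducing mod 11: -519 ≡ 9 (mod 11).
Since F(a, b, c) ≡ 9 ≠ 0 (mod 11), P does NOT lie on the curve.


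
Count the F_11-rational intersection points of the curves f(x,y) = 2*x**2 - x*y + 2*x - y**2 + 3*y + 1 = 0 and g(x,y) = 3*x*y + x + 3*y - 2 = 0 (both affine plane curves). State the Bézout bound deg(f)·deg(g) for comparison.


Common zeros: {(4, 5)}; count = 1; Bézout bound = 4.

deg(f) = 2, deg(g) = 2, so Bézout bound = 4.
Scan x ∈ F_11. For each x, list the y ∈ F_11 with f(x, y) ≡ 0 and those with g(x, y) ≡ 0 (mod 11); the common zeros in that column are the intersection.
  x = 0: f ≡ 0 at y ∈ ∅; g ≡ 0 at y ∈ {8}; common: ∅.
  x = 1: f ≡ 0 at y ∈ ∅; g ≡ 0 at y ∈ {2}; common: ∅.
  x = 2: f ≡ 0 at y ∈ {2, 10}; g ≡ 0 at y ∈ {0}; common: ∅.
  x = 3: f ≡ 0 at y ∈ {5, 6}; g ≡ 0 at y ∈ {10}; common: ∅.
  x = 4: f ≡ 0 at y ∈ {5}; g ≡ 0 at y ∈ {5}; common: {5}.
  x = 5: f ≡ 0 at y ∈ ∅; g ≡ 0 at y ∈ {9}; common: ∅.
  x = 6: f ≡ 0 at y ∈ ∅; g ≡ 0 at y ∈ {4}; common: ∅.
  x = 7: f ≡ 0 at y ∈ ∅; g ≡ 0 at y ∈ {3}; common: ∅.
  x = 8: f ≡ 0 at y ∈ {3}; g ≡ 0 at y ∈ {1}; common: ∅.
  x = 9: f ≡ 0 at y ∈ {2, 3}; g ≡ 0 at y ∈ {6}; common: ∅.
  x = 10: f ≡ 0 at y ∈ {6, 9}; g ≡ 0 at y ∈ ∅; common: ∅.
Collecting: common zeros = {(4, 5)}, so the count is 1.
Comparison with the Bézout bound: 1 ≤ 4 = deg(f)·deg(g), as expected for curves with no common component (the affine F_11-count falls short of the bound because intersections may lie at infinity, over extension fields, or carry multiplicity).


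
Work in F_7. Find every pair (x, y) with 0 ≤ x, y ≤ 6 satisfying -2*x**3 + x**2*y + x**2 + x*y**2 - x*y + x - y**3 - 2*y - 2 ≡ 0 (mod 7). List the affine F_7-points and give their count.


Affine F_7-points: {(0, 2), (0, 3), (1, 5), (2, 3), (4, 4), (6, 0), (6, 6)}; count = 7.

For each of the 49 pairs (x, y) ∈ F_7², evaluate f(x, y) mod 7. Record the zeros.
  x = 0: [0↦5, 1↦2, 2↦0, 3↦0, 4↦3, 5↦3, 6↦1]  zeros at y ∈ {2, 3}
  x = 1: [0↦5, 1↦3, 2↦4, 3↦2, 4↦5, 5↦0, 6↦2]  zeros at y ∈ {5}
  x = 2: [0↦2, 1↦3, 2↦2, 3↦0, 4↦5, 5↦4, 6↦5]  zeros at y ∈ {3}
  x = 3: [0↦5, 1↦4, 2↦3, 3↦3, 4↦5, 5↦3, 6↦5]  zeros at y ∈ ∅
  x = 4: [0↦2, 1↦1, 2↦2, 3↦6, 4↦0, 5↦6, 6↦4]  zeros at y ∈ {4}
  x = 5: [0↦2, 1↦3, 2↦1, 3↦4, 4↦6, 5↦1, 6↦4]  zeros at y ∈ ∅
  x = 6: [0↦0, 1↦5, 2↦2, 3↦6, 4↦4, 5↦4, 6↦0]  zeros at y ∈ {0, 6}
Collecting zeros: affine points = {(0, 2), (0, 3), (1, 5), (2, 3), (4, 4), (6, 0), (6, 6)}.
Total count |C(F_7)_aff| = 7.


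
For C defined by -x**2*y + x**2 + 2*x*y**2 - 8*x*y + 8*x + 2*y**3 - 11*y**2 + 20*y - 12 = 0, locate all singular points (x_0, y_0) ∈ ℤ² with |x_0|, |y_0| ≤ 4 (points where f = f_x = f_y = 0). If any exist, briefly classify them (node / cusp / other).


Singular points: {(0, 2)}; classification: node.

Compute partial derivatives:
  f_x = -2*x*y + 2*x + 2*y**2 - 8*y + 8.
  f_y = -x**2 + 4*x*y - 8*x + 6*y**2 - 22*y + 20.
Scan x_0 ∈ {−4, ..., 4}. For each x_0, f_y(x_0, y) is a polynomial in y; find its integer roots y ∈ {−4, ..., 4}, then test f_x and f at those candidates.
  x = -4: f_y(-4, y) = 6*y**2 - 38*y + 36; no integer root y with |y| ≤ 4.
  x = -3: f_y(-3, y) = 6*y**2 - 34*y + 35; no integer root y with |y| ≤ 4.
  x = -2: f_y(-2, y) = 6*y**2 - 30*y + 32; no integer root y with |y| ≤ 4.
  x = -1: f_y(-1, y) = 6*y**2 - 26*y + 27; no integer root y with |y| ≤ 4.
  x = 0: f_y(0, y) = 6*y**2 - 22*y + 20; vanishes at y ∈ {2}. (0, 2): f_x = 0, f = 0 — SINGULAR.
  x = 1: f_y(1, y) = 6*y**2 - 18*y + 11; no integer root y with |y| ≤ 4.
  x = 2: f_y(2, y) = 6*y**2 - 14*y; vanishes at y ∈ {0}. (2, 0): f_x = 12 ≠ 0.
  x = 3: f_y(3, y) = 6*y**2 - 10*y - 13; no integer root y with |y| ≤ 4.
  x = 4: f_y(4, y) = 6*y**2 - 6*y - 28; no integer root y with |y| ≤ 4.
Only singular point on the grid: (0, 2).
Classify: substitute x = 0 + u, y = 2 + v and expand: f = -u**2*v - u**2 + 2*u*v**2 + 2*v**3 + v**2.
No constant or linear terms (consistent with a singular point). Quadratic part: -u**2 + v**2. Cubic part: -u**2*v + 2*u*v**2 + 2*v**3.
The quadratic part v**2 - u**2 = (v − u)(v + u) splits into two distinct linear factors, so there are two distinct tangent lines y − 2 = ±(x − 0) — this is a node (ordinary double point).
Classification: node.


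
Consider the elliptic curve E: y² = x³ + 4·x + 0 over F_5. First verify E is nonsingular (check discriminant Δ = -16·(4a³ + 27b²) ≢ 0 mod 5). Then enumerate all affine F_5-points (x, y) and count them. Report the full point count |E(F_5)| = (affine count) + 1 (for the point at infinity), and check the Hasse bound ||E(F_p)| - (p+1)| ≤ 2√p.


Affine points = {(0, 0), (1, 0), (2, 1), (2, 4), (3, 2), (3, 3), (4, 0)}; affine count = 7; |E(F_5)| = 8.

Discriminant check: Δ ∝ 4a³ + 27b² = 4·4³ + 27·0² = 4·64 + 27·0 ≡ 1 (mod 5). Nonzero ⇒ E is nonsingular.
For each x ∈ F_5, compute rhs = x³ + 4·x + 0 mod 5, then count y ∈ F_5 with y² ≡ rhs.
  x = 0: rhs = 0, matching y values: 0 (1 points).
  x = 1: rhs = 0, matching y values: 0 (1 points).
  x = 2: rhs = 1, matching y values: 1, 4 (2 points).
  x = 3: rhs = 4, matching y values: 2, 3 (2 points).
  x = 4: rhs = 0, matching y values: 0 (1 points).
Total affine count: 7.
Full point count |E(F_5)| = 7 + 1 = 8.
Hasse bound: |8 − (5+1)| = |2| = 2 ≤ 2√5 ≈ 4.4721 ✓.


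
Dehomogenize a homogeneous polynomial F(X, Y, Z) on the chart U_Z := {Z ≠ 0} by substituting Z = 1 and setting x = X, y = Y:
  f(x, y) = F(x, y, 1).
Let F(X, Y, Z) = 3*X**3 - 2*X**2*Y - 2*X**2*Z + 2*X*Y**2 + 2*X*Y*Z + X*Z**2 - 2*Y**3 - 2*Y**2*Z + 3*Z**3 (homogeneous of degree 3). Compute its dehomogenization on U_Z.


f(x, y) = 3*x**3 - 2*x**2*y - 2*x**2 + 2*x*y**2 + 2*x*y + x - 2*y**3 - 2*y**2 + 3

On U_Z we set Z = 1. Each monomial c·X^i·Y^j·Z^k in F becomes c·x^i·y^j·1^k = c·x^i·y^j.
Substituting Z = 1: F(X, Y, 1) = 3*x**3 - 2*x**2*y - 2*x**2 + 2*x*y**2 + 2*x*y + x - 2*y**3 - 2*y**2 + 3.
Note: deg(f) ≤ deg(F) = 3; strict inequality happens when F is divisible by Z (lost terms).


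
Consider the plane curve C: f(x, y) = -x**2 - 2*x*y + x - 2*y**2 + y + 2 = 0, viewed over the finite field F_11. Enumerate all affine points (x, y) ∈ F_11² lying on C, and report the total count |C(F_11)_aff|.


Affine F_11-points: {(2, 0), (2, 4), (3, 1), (3, 2), (5, 2), (5, 10), (7, 1), (7, 9), (9, 9), (9, 10), (10, 0), (10, 7)}; count = 12.

For each of the 121 pairs (x, y) ∈ F_11², evaluate f(x, y) mod 11. Record the zeros.
  x = 0: [0↦2, 1↦1, 2↦7, 3↦9, 4↦7, 5↦1, 6↦2, 7↦10, 8↦3, 9↦3, 10↦10]  zeros at y ∈ ∅
  x = 1: [0↦2, 1↦10, 2↦3, 3↦3, 4↦10, 5↦2, 6↦1, 7↦7, 8↦9, 9↦7, 10↦1]  zeros at y ∈ ∅
  x = 2: [0↦0, 1↦6, 2↦8, 3↦6, 4↦0, 5↦1, 6↦9, 7↦2, 8↦2, 9↦9, 10↦1]  zeros at y ∈ {0, 4}
  x = 3: [0↦7, 1↦0, 2↦0, 3↦7, 4↦10, 5↦9, 6↦4, 7↦6, 8↦4, 9↦9, 10↦10]  zeros at y ∈ {1, 2}
  x = 4: [0↦1, 1↦3, 2↦1, 3↦6, 4↦7, 5↦4, 6↦8, 7↦8, 8↦4, 9↦7, 10↦6]  zeros at y ∈ ∅
  x = 5: [0↦4, 1↦4, 2↦0, 3↦3, 4↦2, 5↦8, 6↦10, 7↦8, 8↦2, 9↦3, 10↦0]  zeros at y ∈ {2, 10}
  x = 6: [0↦5, 1↦3, 2↦8, 3↦9, 4↦6, 5↦10, 6↦10, 7↦6, 8↦9, 9↦8, 10↦3]  zeros at y ∈ ∅
  x = 7: [0↦4, 1↦0, 2↦3, 3↦2, 4↦8, 5↦10, 6↦8, 7↦2, 8↦3, 9↦0, 10↦4]  zeros at y ∈ {1, 9}
  x = 8: [0↦1, 1↦6, 2↦7, 3↦4, 4↦8, 5↦8, 6↦4, 7↦7, 8↦6, 9↦1, 10↦3]  zeros at y ∈ ∅
  x = 9: [0↦7, 1↦10, 2↦9, 3↦4, 4↦6, 5↦4, 6↦9, 7↦10, 8↦7, 9↦0, 10↦0]  zeros at y ∈ {9, 10}
  x = 10: [0↦0, 1↦1, 2↦9, 3↦2, 4↦2, 5↦9, 6↦1, 7↦0, 8↦6, 9↦8, 10↦6]  zeros at y ∈ {0, 7}
Collecting zeros: affine points = {(2, 0), (2, 4), (3, 1), (3, 2), (5, 2), (5, 10), (7, 1), (7, 9), (9, 9), (9, 10), (10, 0), (10, 7)}.
Total count |C(F_11)_aff| = 12.


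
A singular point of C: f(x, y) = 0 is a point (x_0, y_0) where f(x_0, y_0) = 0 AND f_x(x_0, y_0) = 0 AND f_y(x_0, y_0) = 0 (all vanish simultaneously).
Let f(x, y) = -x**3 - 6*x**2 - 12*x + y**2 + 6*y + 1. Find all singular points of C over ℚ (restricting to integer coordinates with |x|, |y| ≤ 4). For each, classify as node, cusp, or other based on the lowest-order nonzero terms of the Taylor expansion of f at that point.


Singular points: {(-2, -3)}; classification: cusp.

Compute partial derivatives:
  f_x = -3*x**2 - 12*x - 12.
  f_y = 2*y + 6.
Scan x_0 ∈ {−4, ..., 4}. For each x_0, f_y(x_0, y) is a polynomial in y; find its integer roots y ∈ {−4, ..., 4}, then test f_x and f at those candidates.
  x = -4: f_y(-4, y) = 2*y + 6; vanishes at y ∈ {-3}. (-4, -3): f_x = -12 ≠ 0.
  x = -3: f_y(-3, y) = 2*y + 6; vanishes at y ∈ {-3}. (-3, -3): f_x = -3 ≠ 0.
  x = -2: f_y(-2, y) = 2*y + 6; vanishes at y ∈ {-3}. (-2, -3): f_x = 0, f = 0 — SINGULAR.
  x = -1: f_y(-1, y) = 2*y + 6; vanishes at y ∈ {-3}. (-1, -3): f_x = -3 ≠ 0.
  x = 0: f_y(0, y) = 2*y + 6; vanishes at y ∈ {-3}. (0, -3): f_x = -12 ≠ 0.
  x = 1: f_y(1, y) = 2*y + 6; vanishes at y ∈ {-3}. (1, -3): f_x = -27 ≠ 0.
  x = 2: f_y(2, y) = 2*y + 6; vanishes at y ∈ {-3}. (2, -3): f_x = -48 ≠ 0.
  x = 3: f_y(3, y) = 2*y + 6; vanishes at y ∈ {-3}. (3, -3): f_x = -75 ≠ 0.
  x = 4: f_y(4, y) = 2*y + 6; vanishes at y ∈ {-3}. (4, -3): f_x = -108 ≠ 0.
Only singular point on the grid: (-2, -3).
Classify: substitute x = -2 + u, y = -3 + v and expand: f = -u**3 + v**2.
No constant or linear terms (consistent with a singular point). Quadratic part: v**2. Cubic part: -u**3.
The quadratic part v**2 is a perfect square, so there is a single (double) tangent line v = 0, i.e. y = -3. Restricting the cubic part to that line (v = 0) leaves -u**3 ≠ 0, so f is not divisible by v and the branch is v² ≈ u**3 to lowest order — this is a cusp.
Classification: cusp.


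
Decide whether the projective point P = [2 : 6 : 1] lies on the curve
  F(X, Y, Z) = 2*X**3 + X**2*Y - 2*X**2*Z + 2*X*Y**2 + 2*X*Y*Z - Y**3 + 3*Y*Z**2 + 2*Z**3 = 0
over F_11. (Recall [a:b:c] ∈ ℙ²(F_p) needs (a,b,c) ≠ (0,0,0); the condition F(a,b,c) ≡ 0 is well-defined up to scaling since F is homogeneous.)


F(2,6,1) ≡ 4 (mod 11); P is NOT on the curve.

Evaluate F(2, 6, 1) term-by-term (mod 11).
  2*X**3 ↦ 2·8·1·1 = 16
  X**2*Y ↦ 1·4·6·1 = 24
  -2*X**2*Z ↦ -2·4·1·1 = -8
  2*X*Y**2 ↦ 2·2·36·1 = 144
  2*X*Y*Z ↦ 2·2·6·1 = 24
  -Y**3 ↦ -1·1·216·1 = -216
  3*Y*Z**2 ↦ 3·1·6·1 = 18
  2*Z**3 ↦ 2·1·1·1 = 2
Sum: F(2, 6, 1) = (16) + (24) + (-8) + (144) + (24) + (-216) + (18) + (2) = 4.
Reducing mod 11: 4 ≡ 4 (mod 11).
Since F(a, b, c) ≡ 4 ≠ 0 (mod 11), P does NOT lie on the curve.


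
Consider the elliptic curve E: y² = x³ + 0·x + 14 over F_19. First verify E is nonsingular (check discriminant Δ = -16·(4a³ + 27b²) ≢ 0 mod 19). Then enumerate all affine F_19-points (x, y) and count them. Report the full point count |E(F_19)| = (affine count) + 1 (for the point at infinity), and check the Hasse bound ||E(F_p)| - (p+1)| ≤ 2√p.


Affine points = {(5, 5), (5, 14), (10, 8), (10, 11), (13, 8), (13, 11), (15, 8), (15, 11), (16, 5), (16, 14), (17, 5), (17, 14)}; affine count = 12; |E(F_19)| = 13.

Discriminant check: Δ ∝ 4a³ + 27b² = 4·0³ + 27·14² = 4·0 + 27·196 ≡ 10 (mod 19). Nonzero ⇒ E is nonsingular.
For each x ∈ F_19, compute rhs = x³ + 0·x + 14 mod 19, then count y ∈ F_19 with y² ≡ rhs.
  x = 0: rhs = 14, matching y values: none (0 points).
  x = 1: rhs = 15, matching y values: none (0 points).
  x = 2: rhs = 3, matching y values: none (0 points).
  x = 3: rhs = 3, matching y values: none (0 points).
  x = 4: rhs = 2, matching y values: none (0 points).
  x = 5: rhs = 6, matching y values: 5, 14 (2 points).
  x = 6: rhs = 2, matching y values: none (0 points).
  x = 7: rhs = 15, matching y values: none (0 points).
  x = 8: rhs = 13, matching y values: none (0 points).
  x = 9: rhs = 2, matching y values: none (0 points).
  x = 10: rhs = 7, matching y values: 8, 11 (2 points).
  x = 11: rhs = 15, matching y values: none (0 points).
  x = 12: rhs = 13, matching y values: none (0 points).
  x = 13: rhs = 7, matching y values: 8, 11 (2 points).
  x = 14: rhs = 3, matching y values: none (0 points).
  x = 15: rhs = 7, matching y values: 8, 11 (2 points).
  x = 16: rhs = 6, matching y values: 5, 14 (2 points).
  x = 17: rhs = 6, matching y values: 5, 14 (2 points).
  x = 18: rhs = 13, matching y values: none (0 points).
Total affine count: 12.
Full point count |E(F_19)| = 12 + 1 = 13.
Hasse bound: |13 − (19+1)| = |-7| = 7 ≤ 2√19 ≈ 8.7178 ✓.


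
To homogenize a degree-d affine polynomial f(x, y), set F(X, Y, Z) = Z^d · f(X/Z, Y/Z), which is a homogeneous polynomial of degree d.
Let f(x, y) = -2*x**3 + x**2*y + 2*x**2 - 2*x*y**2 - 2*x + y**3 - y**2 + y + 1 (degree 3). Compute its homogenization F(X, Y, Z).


F(X, Y, Z) = -2*X**3 + X**2*Y + 2*X**2*Z - 2*X*Y**2 - 2*X*Z**2 + Y**3 - Y**2*Z + Y*Z**2 + Z**3

deg(f) = 3.
Substitute x = X/Z, y = Y/Z into f, then multiply by Z^3.
  monomial -2·x^3·y^0 ↦ -2·X^3·Y^0·Z^0.
  monomial 1·x^2·y^1 ↦ 1·X^2·Y^1·Z^0.
  monomial 2·x^2·y^0 ↦ 2·X^2·Y^0·Z^1.
  monomial -2·x^1·y^2 ↦ -2·X^1·Y^2·Z^0.
  monomial -2·x^1·y^0 ↦ -2·X^1·Y^0·Z^2.
  monomial 1·x^0·y^3 ↦ 1·X^0·Y^3·Z^0.
  monomial -1·x^0·y^2 ↦ -1·X^0·Y^2·Z^1.
  monomial 1·x^0·y^1 ↦ 1·X^0·Y^1·Z^2.
  monomial 1·x^0·y^0 ↦ 1·X^0·Y^0·Z^3.
Collecting: F(X, Y, Z) = -2*X**3 + X**2*Y + 2*X**2*Z - 2*X*Y**2 - 2*X*Z**2 + Y**3 - Y**2*Z + Y*Z**2 + Z**3.


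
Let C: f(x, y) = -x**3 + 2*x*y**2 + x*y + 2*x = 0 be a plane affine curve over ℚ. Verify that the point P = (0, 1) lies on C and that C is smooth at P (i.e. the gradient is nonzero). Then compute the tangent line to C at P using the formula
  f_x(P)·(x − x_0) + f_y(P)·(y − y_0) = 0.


Tangent line at P: 5*x = 0.

Step 1: f(0, 1) = 0, so P lies on C.
Step 2: partial derivatives
  f_x(x, y) = -3*x**2 + 2*y**2 + y + 2, f_y(x, y) = 4*x*y + x.
  f_x(P) = 5, f_y(P) = 0 (gradient nonzero, so P is smooth).
Step 3: tangent line at P: 5·(x − 0) + 0·(y − 1) = 0.
Expanding: 5*x = 0.


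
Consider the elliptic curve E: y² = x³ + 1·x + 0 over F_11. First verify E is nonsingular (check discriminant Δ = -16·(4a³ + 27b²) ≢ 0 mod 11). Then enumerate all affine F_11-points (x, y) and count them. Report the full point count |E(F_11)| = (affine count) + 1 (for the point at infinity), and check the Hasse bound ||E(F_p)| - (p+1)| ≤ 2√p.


Affine points = {(0, 0), (5, 3), (5, 8), (7, 3), (7, 8), (8, 5), (8, 6), (9, 1), (9, 10), (10, 3), (10, 8)}; affine count = 11; |E(F_11)| = 12.

Discriminant check: Δ ∝ 4a³ + 27b² = 4·1³ + 27·0² = 4·1 + 27·0 ≡ 4 (mod 11). Nonzero ⇒ E is nonsingular.
For each x ∈ F_11, compute rhs = x³ + 1·x + 0 mod 11, then count y ∈ F_11 with y² ≡ rhs.
  x = 0: rhs = 0, matching y values: 0 (1 points).
  x = 1: rhs = 2, matching y values: none (0 points).
  x = 2: rhs = 10, matching y values: none (0 points).
  x = 3: rhs = 8, matching y values: none (0 points).
  x = 4: rhs = 2, matching y values: none (0 points).
  x = 5: rhs = 9, matching y values: 3, 8 (2 points).
  x = 6: rhs = 2, matching y values: none (0 points).
  x = 7: rhs = 9, matching y values: 3, 8 (2 points).
  x = 8: rhs = 3, matching y values: 5, 6 (2 points).
  x = 9: rhs = 1, matching y values: 1, 10 (2 points).
  x = 10: rhs = 9, matching y values: 3, 8 (2 points).
Total affine count: 11.
Full point count |E(F_11)| = 11 + 1 = 12.
Hasse bound: |12 − (11+1)| = |0| = 0 ≤ 2√11 ≈ 6.6332 ✓.


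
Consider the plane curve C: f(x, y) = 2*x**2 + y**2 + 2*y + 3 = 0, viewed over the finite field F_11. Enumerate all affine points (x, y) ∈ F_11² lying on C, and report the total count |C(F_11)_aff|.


Affine F_11-points: {(0, 2), (0, 7), (2, 0), (2, 9), (5, 4), (5, 5), (6, 4), (6, 5), (9, 0), (9, 9)}; count = 10.

For each of the 121 pairs (x, y) ∈ F_11², evaluate f(x, y) mod 11. Record the zeros.
  x = 0: [0↦3, 1↦6, 2↦0, 3↦7, 4↦5, 5↦5, 6↦7, 7↦0, 8↦6, 9↦3, 10↦2]  zeros at y ∈ {2, 7}
  x = 1: [0↦5, 1↦8, 2↦2, 3↦9, 4↦7, 5↦7, 6↦9, 7↦2, 8↦8, 9↦5, 10↦4]  zeros at y ∈ ∅
  x = 2: [0↦0, 1↦3, 2↦8, 3↦4, 4↦2, 5↦2, 6↦4, 7↦8, 8↦3, 9↦0, 10↦10]  zeros at y ∈ {0, 9}
  x = 3: [0↦10, 1↦2, 2↦7, 3↦3, 4↦1, 5↦1, 6↦3, 7↦7, 8↦2, 9↦10, 10↦9]  zeros at y ∈ ∅
  x = 4: [0↦2, 1↦5, 2↦10, 3↦6, 4↦4, 5↦4, 6↦6, 7↦10, 8↦5, 9↦2, 10↦1]  zeros at y ∈ ∅
  x = 5: [0↦9, 1↦1, 2↦6, 3↦2, 4↦0, 5↦0, 6↦2, 7↦6, 8↦1, 9↦9, 10↦8]  zeros at y ∈ {4, 5}
  x = 6: [0↦9, 1↦1, 2↦6, 3↦2, 4↦0, 5↦0, 6↦2, 7↦6, 8↦1, 9↦9, 10↦8]  zeros at y ∈ {4, 5}
  x = 7: [0↦2, 1↦5, 2↦10, 3↦6, 4↦4, 5↦4, 6↦6, 7↦10, 8↦5, 9↦2, 10↦1]  zeros at y ∈ ∅
  x = 8: [0↦10, 1↦2, 2↦7, 3↦3, 4↦1, 5↦1, 6↦3, 7↦7, 8↦2, 9↦10, 10↦9]  zeros at y ∈ ∅
  x = 9: [0↦0, 1↦3, 2↦8, 3↦4, 4↦2, 5↦2, 6↦4, 7↦8, 8↦3, 9↦0, 10↦10]  zeros at y ∈ {0, 9}
  x = 10: [0↦5, 1↦8, 2↦2, 3↦9, 4↦7, 5↦7, 6↦9, 7↦2, 8↦8, 9↦5, 10↦4]  zeros at y ∈ ∅
Collecting zeros: affine points = {(0, 2), (0, 7), (2, 0), (2, 9), (5, 4), (5, 5), (6, 4), (6, 5), (9, 0), (9, 9)}.
Total count |C(F_11)_aff| = 10.


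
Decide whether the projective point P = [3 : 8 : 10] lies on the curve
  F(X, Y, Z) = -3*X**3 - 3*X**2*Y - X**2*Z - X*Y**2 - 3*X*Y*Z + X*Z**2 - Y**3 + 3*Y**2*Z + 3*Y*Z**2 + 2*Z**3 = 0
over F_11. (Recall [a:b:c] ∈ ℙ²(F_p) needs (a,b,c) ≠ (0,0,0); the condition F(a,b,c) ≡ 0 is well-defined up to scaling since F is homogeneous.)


F(3,8,10) ≡ 2 (mod 11); P is NOT on the curve.

Evaluate F(3, 8, 10) term-by-term (mod 11).
  -3*X**3 ↦ -3·27·1·1 = -81
  -3*X**2*Y ↦ -3·9·8·1 = -216
  -X**2*Z ↦ -1·9·1·10 = -90
  -X*Y**2 ↦ -1·3·64·1 = -192
  -3*X*Y*Z ↦ -3·3·8·10 = -720
  X*Z**2 ↦ 1·3·1·100 = 300
  -Y**3 ↦ -1·1·512·1 = -512
  3*Y**2*Z ↦ 3·1·64·10 = 1920
  3*Y*Z**2 ↦ 3·1·8·100 = 2400
  2*Z**3 ↦ 2·1·1·1000 = 2000
Sum: F(3, 8, 10) = (-81) + (-216) + (-90) + (-192) + (-720) + (300) + (-512) + (1920) + (2400) + (2000) = 4809.
Reducing mod 11: 4809 ≡ 2 (mod 11).
Since F(a, b, c) ≡ 2 ≠ 0 (mod 11), P does NOT lie on the curve.


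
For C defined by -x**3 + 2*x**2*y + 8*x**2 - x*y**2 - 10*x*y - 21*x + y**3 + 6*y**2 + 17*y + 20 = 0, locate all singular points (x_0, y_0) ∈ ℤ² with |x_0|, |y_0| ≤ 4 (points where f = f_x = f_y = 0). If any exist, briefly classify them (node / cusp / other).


Singular points: {(2, -1)}; classification: cusp.

Compute partial derivatives:
  f_x = -3*x**2 + 4*x*y + 16*x - y**2 - 10*y - 21.
  f_y = 2*x**2 - 2*x*y - 10*x + 3*y**2 + 12*y + 17.
Scan x_0 ∈ {−4, ..., 4}. For each x_0, f_y(x_0, y) is a polynomial in y; find its integer roots y ∈ {−4, ..., 4}, then test f_x and f at those candidates.
  x = -4: f_y(-4, y) = 3*y**2 + 20*y + 89; no integer root y with |y| ≤ 4.
  x = -3: f_y(-3, y) = 3*y**2 + 18*y + 65; no integer root y with |y| ≤ 4.
  x = -2: f_y(-2, y) = 3*y**2 + 16*y + 45; no integer root y with |y| ≤ 4.
  x = -1: f_y(-1, y) = 3*y**2 + 14*y + 29; no integer root y with |y| ≤ 4.
  x = 0: f_y(0, y) = 3*y**2 + 12*y + 17; no integer root y with |y| ≤ 4.
  x = 1: f_y(1, y) = 3*y**2 + 10*y + 9; no integer root y with |y| ≤ 4.
  x = 2: f_y(2, y) = 3*y**2 + 8*y + 5; vanishes at y ∈ {-1}. (2, -1): f_x = 0, f = 0 — SINGULAR.
  x = 3: f_y(3, y) = 3*y**2 + 6*y + 5; no integer root y with |y| ≤ 4.
  x = 4: f_y(4, y) = 3*y**2 + 4*y + 9; no integer root y with |y| ≤ 4.
Only singular point on the grid: (2, -1).
Classify: substitute x = 2 + u, y = -1 + v and expand: f = -u**3 + 2*u**2*v - u*v**2 + v**3 + v**2.
No constant or linear terms (consistent with a singular point). Quadratic part: v**2. Cubic part: -u**3 + 2*u**2*v - u*v**2 + v**3.
The quadratic part v**2 is a perfect square, so there is a single (double) tangent line v = 0, i.e. y = -1. Restricting the cubic part to that line (v = 0) leaves -u**3 ≠ 0, so f is not divisible by v and the branch is v² ≈ u**3 to lowest order — this is a cusp.
Classification: cusp.


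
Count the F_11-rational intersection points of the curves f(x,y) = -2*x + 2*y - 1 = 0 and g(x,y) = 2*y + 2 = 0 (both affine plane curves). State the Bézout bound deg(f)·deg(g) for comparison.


Common zeros: {(4, 10)}; count = 1; Bézout bound = 1.

deg(f) = 1, deg(g) = 1, so Bézout bound = 1.
Scan x ∈ F_11. For each x, list the y ∈ F_11 with f(x, y) ≡ 0 and those with g(x, y) ≡ 0 (mod 11); the common zeros in that column are the intersection.
  x = 0: f ≡ 0 at y ∈ {6}; g ≡ 0 at y ∈ {10}; common: ∅.
  x = 1: f ≡ 0 at y ∈ {7}; g ≡ 0 at y ∈ {10}; common: ∅.
  x = 2: f ≡ 0 at y ∈ {8}; g ≡ 0 at y ∈ {10}; common: ∅.
  x = 3: f ≡ 0 at y ∈ {9}; g ≡ 0 at y ∈ {10}; common: ∅.
  x = 4: f ≡ 0 at y ∈ {10}; g ≡ 0 at y ∈ {10}; common: {10}.
  x = 5: f ≡ 0 at y ∈ {0}; g ≡ 0 at y ∈ {10}; common: ∅.
  x = 6: f ≡ 0 at y ∈ {1}; g ≡ 0 at y ∈ {10}; common: ∅.
  x = 7: f ≡ 0 at y ∈ {2}; g ≡ 0 at y ∈ {10}; common: ∅.
  x = 8: f ≡ 0 at y ∈ {3}; g ≡ 0 at y ∈ {10}; common: ∅.
  x = 9: f ≡ 0 at y ∈ {4}; g ≡ 0 at y ∈ {10}; common: ∅.
  x = 10: f ≡ 0 at y ∈ {5}; g ≡ 0 at y ∈ {10}; common: ∅.
Collecting: common zeros = {(4, 10)}, so the count is 1.
Comparison with the Bézout bound: 1 ≤ 1 = deg(f)·deg(g), as expected for curves with no common component (the bound is attained).


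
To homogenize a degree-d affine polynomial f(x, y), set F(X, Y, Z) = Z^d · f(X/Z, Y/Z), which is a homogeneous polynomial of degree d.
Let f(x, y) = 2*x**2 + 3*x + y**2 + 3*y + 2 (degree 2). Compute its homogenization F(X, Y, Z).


F(X, Y, Z) = 2*X**2 + 3*X*Z + Y**2 + 3*Y*Z + 2*Z**2

deg(f) = 2.
Substitute x = X/Z, y = Y/Z into f, then multiply by Z^2.
  monomial 2·x^2·y^0 ↦ 2·X^2·Y^0·Z^0.
  monomial 3·x^1·y^0 ↦ 3·X^1·Y^0·Z^1.
  monomial 1·x^0·y^2 ↦ 1·X^0·Y^2·Z^0.
  monomial 3·x^0·y^1 ↦ 3·X^0·Y^1·Z^1.
  monomial 2·x^0·y^0 ↦ 2·X^0·Y^0·Z^2.
Collecting: F(X, Y, Z) = 2*X**2 + 3*X*Z + Y**2 + 3*Y*Z + 2*Z**2.


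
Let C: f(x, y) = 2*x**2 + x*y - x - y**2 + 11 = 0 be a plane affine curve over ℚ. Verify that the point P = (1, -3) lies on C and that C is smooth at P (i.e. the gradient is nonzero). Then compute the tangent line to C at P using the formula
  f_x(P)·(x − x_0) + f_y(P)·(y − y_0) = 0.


Tangent line at P: 7*y + 21 = 0.

Step 1: f(1, -3) = 0, so P lies on C.
Step 2: partial derivatives
  f_x(x, y) = 4*x + y - 1, f_y(x, y) = x - 2*y.
  f_x(P) = 0, f_y(P) = 7 (gradient nonzero, so P is smooth).
Step 3: tangent line at P: 0·(x − 1) + 7·(y − -3) = 0.
Expanding: 7*y + 21 = 0.
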